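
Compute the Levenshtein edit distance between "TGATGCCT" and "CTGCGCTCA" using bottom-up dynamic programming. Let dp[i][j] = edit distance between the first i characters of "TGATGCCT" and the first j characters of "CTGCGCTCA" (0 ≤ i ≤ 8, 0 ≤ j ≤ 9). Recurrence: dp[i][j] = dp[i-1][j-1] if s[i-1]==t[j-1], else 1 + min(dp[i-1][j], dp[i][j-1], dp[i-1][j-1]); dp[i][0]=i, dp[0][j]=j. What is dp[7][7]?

   ''  C  T  G  C  G  C  T  C  A
''  0  1  2  3  4  5  6  7  8  9
 T  1  1  1  2  3  4  5  6  7  8
 G  2  2  2  1  2  3  4  5  6  7
 A  3  3  3  2  2  3  4  5  6  6
 T  4  4  3  3  3  3  4  4  5  6
 G  5  5  4  3  4  3  4  5  5  6
 C  6  5  5  4  3  4  3  4  5  6
 C  7  6  6  5  4  4  4  4  4  5
 T  8  7  6  6  5  5  5  4  5  5

4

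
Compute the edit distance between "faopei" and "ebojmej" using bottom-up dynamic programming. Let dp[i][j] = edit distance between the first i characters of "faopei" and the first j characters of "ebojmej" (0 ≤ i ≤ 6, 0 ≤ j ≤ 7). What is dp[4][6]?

5

   ''  e  b  o  j  m  e  j
''  0  1  2  3  4  5  6  7
 f  1  1  2  3  4  5  6  7
 a  2  2  2  3  4  5  6  7
 o  3  3  3  2  3  4  5  6
 p  4  4  4  3  3  4  5  6
 e  5  4  5  4  4  4  4  5
 i  6  5  5  5  5  5  5  5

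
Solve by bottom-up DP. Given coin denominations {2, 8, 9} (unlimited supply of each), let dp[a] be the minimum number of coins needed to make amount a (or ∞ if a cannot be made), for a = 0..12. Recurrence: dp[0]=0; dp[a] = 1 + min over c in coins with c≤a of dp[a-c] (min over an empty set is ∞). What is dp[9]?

 a  0  1  2  3  4  5  6  7  8  9 10 11 12
dp  0  -  1  -  2  -  3  -  1  1  2  2  3
(- denotes ∞ / unreachable)

1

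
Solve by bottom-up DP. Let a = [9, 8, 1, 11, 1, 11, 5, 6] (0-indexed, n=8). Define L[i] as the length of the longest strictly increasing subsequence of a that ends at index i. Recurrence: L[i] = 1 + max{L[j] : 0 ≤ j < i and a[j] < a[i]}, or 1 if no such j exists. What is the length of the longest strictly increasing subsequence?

   i    0    1    2    3    4    5    6    7
a[i]    9    8    1   11    1   11    5    6
L[i]    1    1    1    2    1    2    2    3

3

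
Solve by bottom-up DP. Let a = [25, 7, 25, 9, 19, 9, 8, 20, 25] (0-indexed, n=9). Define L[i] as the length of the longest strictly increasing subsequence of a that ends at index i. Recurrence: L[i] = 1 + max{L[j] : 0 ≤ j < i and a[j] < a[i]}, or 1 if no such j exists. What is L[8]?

   i    0    1    2    3    4    5    6    7    8
a[i]   25    7   25    9   19    9    8   20   25
L[i]    1    1    2    2    3    2    2    4    5

5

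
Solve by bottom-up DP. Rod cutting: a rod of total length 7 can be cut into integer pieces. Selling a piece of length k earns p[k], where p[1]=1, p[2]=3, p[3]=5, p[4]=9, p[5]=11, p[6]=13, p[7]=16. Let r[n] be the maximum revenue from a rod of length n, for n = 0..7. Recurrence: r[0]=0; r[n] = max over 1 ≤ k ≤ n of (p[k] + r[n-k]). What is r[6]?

13

   n    0    1    2    3    4    5    6    7
r[n]    0    1    3    5    9   11   13   16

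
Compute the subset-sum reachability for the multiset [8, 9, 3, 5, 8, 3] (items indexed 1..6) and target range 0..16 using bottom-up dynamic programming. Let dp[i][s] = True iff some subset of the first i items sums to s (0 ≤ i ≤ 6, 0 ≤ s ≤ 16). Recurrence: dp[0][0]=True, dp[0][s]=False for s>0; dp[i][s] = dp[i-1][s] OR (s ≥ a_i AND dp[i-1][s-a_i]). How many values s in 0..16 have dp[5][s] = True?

i\s   0   1   2   3   4   5   6   7   8   9  10  11  12  13  14  15  16
  0   T   F   F   F   F   F   F   F   F   F   F   F   F   F   F   F   F
  1   T   F   F   F   F   F   F   F   T   F   F   F   F   F   F   F   F
  2   T   F   F   F   F   F   F   F   T   T   F   F   F   F   F   F   F
  3   T   F   F   T   F   F   F   F   T   T   F   T   T   F   F   F   F
  4   T   F   F   T   F   T   F   F   T   T   F   T   T   T   T   F   T
  5   T   F   F   T   F   T   F   F   T   T   F   T   T   T   T   F   T
  6   T   F   F   T   F   T   T   F   T   T   F   T   T   T   T   T   T

10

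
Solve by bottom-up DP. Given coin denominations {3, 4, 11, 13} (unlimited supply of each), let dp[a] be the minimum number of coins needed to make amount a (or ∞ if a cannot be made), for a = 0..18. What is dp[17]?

2

 a  0  1  2  3  4  5  6  7  8  9 10 11 12 13 14 15 16 17 18
dp  0  -  -  1  1  -  2  2  2  3  3  1  3  1  2  2  2  2  3
(- denotes ∞ / unreachable)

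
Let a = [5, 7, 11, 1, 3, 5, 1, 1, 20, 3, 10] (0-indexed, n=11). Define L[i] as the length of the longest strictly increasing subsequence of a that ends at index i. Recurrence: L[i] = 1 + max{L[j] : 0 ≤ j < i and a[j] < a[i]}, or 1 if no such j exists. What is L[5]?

   i    0    1    2    3    4    5    6    7    8    9   10
a[i]    5    7   11    1    3    5    1    1   20    3   10
L[i]    1    2    3    1    2    3    1    1    4    2    4

3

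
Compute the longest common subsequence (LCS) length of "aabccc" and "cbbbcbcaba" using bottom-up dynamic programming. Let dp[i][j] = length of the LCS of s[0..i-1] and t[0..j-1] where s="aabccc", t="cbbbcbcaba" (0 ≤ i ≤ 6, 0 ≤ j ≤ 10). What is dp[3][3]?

   ''  c  b  b  b  c  b  c  a  b  a
''  0  0  0  0  0  0  0  0  0  0  0
 a  0  0  0  0  0  0  0  0  1  1  1
 a  0  0  0  0  0  0  0  0  1  1  2
 b  0  0  1  1  1  1  1  1  1  2  2
 c  0  1  1  1  1  2  2  2  2  2  2
 c  0  1  1  1  1  2  2  3  3  3  3
 c  0  1  1  1  1  2  2  3  3  3  3

1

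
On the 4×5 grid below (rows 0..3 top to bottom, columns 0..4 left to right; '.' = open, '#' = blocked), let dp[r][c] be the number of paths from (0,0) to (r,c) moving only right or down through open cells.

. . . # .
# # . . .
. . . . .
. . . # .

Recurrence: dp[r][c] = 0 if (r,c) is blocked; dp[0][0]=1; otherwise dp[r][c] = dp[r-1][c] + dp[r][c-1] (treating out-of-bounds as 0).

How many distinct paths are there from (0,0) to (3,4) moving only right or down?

3

r\c   0   1   2   3   4
  0   1   1   1   0   0
  1   0   0   1   1   1
  2   0   0   1   2   3
  3   0   0   1   0   3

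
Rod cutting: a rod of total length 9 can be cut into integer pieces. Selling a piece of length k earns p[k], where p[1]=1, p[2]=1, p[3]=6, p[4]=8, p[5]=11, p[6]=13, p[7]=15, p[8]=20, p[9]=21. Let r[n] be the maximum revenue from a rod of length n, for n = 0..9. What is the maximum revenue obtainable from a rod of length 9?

21

   n    0    1    2    3    4    5    6    7    8    9
r[n]    0    1    2    6    8   11   13   15   20   21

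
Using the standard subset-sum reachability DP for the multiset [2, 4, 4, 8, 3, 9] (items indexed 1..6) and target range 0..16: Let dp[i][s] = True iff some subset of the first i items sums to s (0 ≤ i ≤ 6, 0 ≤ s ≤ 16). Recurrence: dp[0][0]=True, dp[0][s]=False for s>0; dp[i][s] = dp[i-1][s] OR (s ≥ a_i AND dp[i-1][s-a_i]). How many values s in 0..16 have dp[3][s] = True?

6

i\s   0   1   2   3   4   5   6   7   8   9  10  11  12  13  14  15  16
  0   T   F   F   F   F   F   F   F   F   F   F   F   F   F   F   F   F
  1   T   F   T   F   F   F   F   F   F   F   F   F   F   F   F   F   F
  2   T   F   T   F   T   F   T   F   F   F   F   F   F   F   F   F   F
  3   T   F   T   F   T   F   T   F   T   F   T   F   F   F   F   F   F
  4   T   F   T   F   T   F   T   F   T   F   T   F   T   F   T   F   T
  5   T   F   T   T   T   T   T   T   T   T   T   T   T   T   T   T   T
  6   T   F   T   T   T   T   T   T   T   T   T   T   T   T   T   T   T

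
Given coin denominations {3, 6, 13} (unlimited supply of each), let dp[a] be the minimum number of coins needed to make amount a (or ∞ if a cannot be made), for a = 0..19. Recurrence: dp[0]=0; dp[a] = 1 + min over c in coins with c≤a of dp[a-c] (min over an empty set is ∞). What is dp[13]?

1

 a  0  1  2  3  4  5  6  7  8  9 10 11 12 13 14 15 16 17 18 19
dp  0  -  -  1  -  -  1  -  -  2  -  -  2  1  -  3  2  -  3  2
(- denotes ∞ / unreachable)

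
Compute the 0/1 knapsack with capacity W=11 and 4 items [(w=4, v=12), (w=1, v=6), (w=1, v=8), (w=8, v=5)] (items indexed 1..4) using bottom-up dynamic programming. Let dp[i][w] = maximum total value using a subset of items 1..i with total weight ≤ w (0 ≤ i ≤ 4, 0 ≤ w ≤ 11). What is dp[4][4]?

14

i\w   0   1   2   3   4   5   6   7   8   9  10  11
  0   0   0   0   0   0   0   0   0   0   0   0   0
  1   0   0   0   0  12  12  12  12  12  12  12  12
  2   0   6   6   6  12  18  18  18  18  18  18  18
  3   0   8  14  14  14  20  26  26  26  26  26  26
  4   0   8  14  14  14  20  26  26  26  26  26  26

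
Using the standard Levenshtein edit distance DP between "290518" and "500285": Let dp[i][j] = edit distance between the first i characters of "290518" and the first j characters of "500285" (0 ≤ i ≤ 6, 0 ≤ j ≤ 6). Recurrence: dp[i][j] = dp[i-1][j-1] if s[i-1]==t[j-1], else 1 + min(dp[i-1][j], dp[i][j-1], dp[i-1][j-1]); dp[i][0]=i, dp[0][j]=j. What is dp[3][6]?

   ''  5  0  0  2  8  5
''  0  1  2  3  4  5  6
 2  1  1  2  3  3  4  5
 9  2  2  2  3  4  4  5
 0  3  3  2  2  3  4  5
 5  4  3  3  3  3  4  4
 1  5  4  4  4  4  4  5
 8  6  5  5  5  5  4  5

5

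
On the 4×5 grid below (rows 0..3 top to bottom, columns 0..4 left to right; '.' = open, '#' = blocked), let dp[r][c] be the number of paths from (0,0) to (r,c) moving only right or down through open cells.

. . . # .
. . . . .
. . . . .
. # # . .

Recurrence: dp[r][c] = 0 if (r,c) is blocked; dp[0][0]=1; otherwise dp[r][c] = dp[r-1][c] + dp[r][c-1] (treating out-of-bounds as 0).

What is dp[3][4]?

r\c   0   1   2   3   4
  0   1   1   1   0   0
  1   1   2   3   3   3
  2   1   3   6   9  12
  3   1   0   0   9  21

21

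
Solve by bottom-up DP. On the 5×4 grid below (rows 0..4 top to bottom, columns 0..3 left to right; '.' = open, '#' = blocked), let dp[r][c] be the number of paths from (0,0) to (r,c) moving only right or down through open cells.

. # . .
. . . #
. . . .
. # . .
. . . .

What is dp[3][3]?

6

r\c   0   1   2   3
  0   1   0   0   0
  1   1   1   1   0
  2   1   2   3   3
  3   1   0   3   6
  4   1   1   4  10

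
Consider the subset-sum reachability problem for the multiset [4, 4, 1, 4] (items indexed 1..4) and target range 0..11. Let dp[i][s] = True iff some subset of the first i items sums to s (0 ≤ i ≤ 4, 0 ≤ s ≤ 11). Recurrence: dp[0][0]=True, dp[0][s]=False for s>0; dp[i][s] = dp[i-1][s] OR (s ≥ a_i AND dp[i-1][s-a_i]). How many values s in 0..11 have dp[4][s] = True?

i\s   0   1   2   3   4   5   6   7   8   9  10  11
  0   T   F   F   F   F   F   F   F   F   F   F   F
  1   T   F   F   F   T   F   F   F   F   F   F   F
  2   T   F   F   F   T   F   F   F   T   F   F   F
  3   T   T   F   F   T   T   F   F   T   T   F   F
  4   T   T   F   F   T   T   F   F   T   T   F   F

6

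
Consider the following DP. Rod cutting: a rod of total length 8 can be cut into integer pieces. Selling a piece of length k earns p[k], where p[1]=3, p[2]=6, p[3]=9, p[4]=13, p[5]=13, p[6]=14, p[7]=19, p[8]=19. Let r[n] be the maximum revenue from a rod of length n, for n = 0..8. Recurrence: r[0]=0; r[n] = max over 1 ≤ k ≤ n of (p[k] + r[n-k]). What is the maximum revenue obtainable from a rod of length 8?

26

   n    0    1    2    3    4    5    6    7    8
r[n]    0    3    6    9   13   16   19   22   26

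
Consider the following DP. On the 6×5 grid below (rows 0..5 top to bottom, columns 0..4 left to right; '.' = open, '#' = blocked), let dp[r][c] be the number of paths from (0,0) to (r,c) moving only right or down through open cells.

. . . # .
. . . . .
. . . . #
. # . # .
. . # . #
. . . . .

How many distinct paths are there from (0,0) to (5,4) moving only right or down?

2

r\c   0   1   2   3   4
  0   1   1   1   0   0
  1   1   2   3   3   3
  2   1   3   6   9   0
  3   1   0   6   0   0
  4   1   1   0   0   0
  5   1   2   2   2   2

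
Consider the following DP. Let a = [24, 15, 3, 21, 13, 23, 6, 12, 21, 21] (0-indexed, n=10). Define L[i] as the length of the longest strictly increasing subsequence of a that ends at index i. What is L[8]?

   i    0    1    2    3    4    5    6    7    8    9
a[i]   24   15    3   21   13   23    6   12   21   21
L[i]    1    1    1    2    2    3    2    3    4    4

4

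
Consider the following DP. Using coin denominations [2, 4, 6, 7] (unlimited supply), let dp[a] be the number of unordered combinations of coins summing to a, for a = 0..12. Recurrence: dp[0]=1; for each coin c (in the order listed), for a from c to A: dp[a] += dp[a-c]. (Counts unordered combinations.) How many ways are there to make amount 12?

after  coin     0     1     2     3     4     5     6     7     8     9    10    11    12
          2     1     0     1     0     1     0     1     0     1     0     1     0     1
          4     1     0     1     0     2     0     2     0     3     0     3     0     4
          6     1     0     1     0     2     0     3     0     4     0     5     0     7
          7     1     0     1     0     2     0     3     1     4     1     5     2     7

7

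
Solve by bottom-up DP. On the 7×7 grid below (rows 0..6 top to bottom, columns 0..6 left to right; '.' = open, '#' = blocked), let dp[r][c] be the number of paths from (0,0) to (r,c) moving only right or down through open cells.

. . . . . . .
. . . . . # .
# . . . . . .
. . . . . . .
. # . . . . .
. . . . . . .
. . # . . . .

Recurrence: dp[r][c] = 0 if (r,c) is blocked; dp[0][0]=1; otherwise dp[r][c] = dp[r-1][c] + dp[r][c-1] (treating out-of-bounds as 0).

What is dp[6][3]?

r\c   0   1   2   3   4   5   6
  0   1   1   1   1   1   1   1
  1   1   2   3   4   5   0   1
  2   0   2   5   9  14  14  15
  3   0   2   7  16  30  44  59
  4   0   0   7  23  53  97 156
  5   0   0   7  30  83 180 336
  6   0   0   0  30 113 293 629

30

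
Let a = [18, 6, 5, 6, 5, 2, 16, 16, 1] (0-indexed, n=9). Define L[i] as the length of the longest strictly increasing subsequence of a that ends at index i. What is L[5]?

1

   i    0    1    2    3    4    5    6    7    8
a[i]   18    6    5    6    5    2   16   16    1
L[i]    1    1    1    2    1    1    3    3    1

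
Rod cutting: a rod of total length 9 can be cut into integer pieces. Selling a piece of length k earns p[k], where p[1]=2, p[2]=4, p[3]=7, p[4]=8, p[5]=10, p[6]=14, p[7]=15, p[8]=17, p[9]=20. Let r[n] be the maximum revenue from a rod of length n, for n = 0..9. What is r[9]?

   n    0    1    2    3    4    5    6    7    8    9
r[n]    0    2    4    7    9   11   14   16   18   21

21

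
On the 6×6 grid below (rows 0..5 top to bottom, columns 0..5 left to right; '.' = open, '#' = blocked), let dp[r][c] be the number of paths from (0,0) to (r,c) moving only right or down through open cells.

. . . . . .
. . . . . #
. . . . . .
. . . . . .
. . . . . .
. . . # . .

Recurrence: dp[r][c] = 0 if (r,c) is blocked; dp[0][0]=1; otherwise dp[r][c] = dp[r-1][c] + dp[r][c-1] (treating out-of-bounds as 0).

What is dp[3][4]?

r\c   0   1   2   3   4   5
  0   1   1   1   1   1   1
  1   1   2   3   4   5   0
  2   1   3   6  10  15  15
  3   1   4  10  20  35  50
  4   1   5  15  35  70 120
  5   1   6  21   0  70 190

35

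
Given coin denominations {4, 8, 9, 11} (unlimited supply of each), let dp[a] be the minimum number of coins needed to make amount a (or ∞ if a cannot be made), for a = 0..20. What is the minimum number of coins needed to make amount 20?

2

 a  0  1  2  3  4  5  6  7  8  9 10 11 12 13 14 15 16 17 18 19 20
dp  0  -  -  -  1  -  -  -  1  1  -  1  2  2  -  2  2  2  2  2  2
(- denotes ∞ / unreachable)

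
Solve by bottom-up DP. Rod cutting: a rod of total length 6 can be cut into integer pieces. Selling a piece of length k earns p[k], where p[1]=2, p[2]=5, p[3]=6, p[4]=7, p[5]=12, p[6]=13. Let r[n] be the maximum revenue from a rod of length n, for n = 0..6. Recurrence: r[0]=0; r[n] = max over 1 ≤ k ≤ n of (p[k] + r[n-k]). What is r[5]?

   n    0    1    2    3    4    5    6
r[n]    0    2    5    7   10   12   15

12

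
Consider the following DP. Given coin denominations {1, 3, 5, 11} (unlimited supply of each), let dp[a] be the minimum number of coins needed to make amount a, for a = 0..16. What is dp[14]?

 a  0  1  2  3  4  5  6  7  8  9 10 11 12 13 14 15 16
dp  0  1  2  1  2  1  2  3  2  3  2  1  2  3  2  3  2

2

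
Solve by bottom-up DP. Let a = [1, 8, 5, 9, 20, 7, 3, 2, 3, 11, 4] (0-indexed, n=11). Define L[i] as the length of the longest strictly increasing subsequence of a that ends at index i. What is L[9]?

4

   i    0    1    2    3    4    5    6    7    8    9   10
a[i]    1    8    5    9   20    7    3    2    3   11    4
L[i]    1    2    2    3    4    3    2    2    3    4    4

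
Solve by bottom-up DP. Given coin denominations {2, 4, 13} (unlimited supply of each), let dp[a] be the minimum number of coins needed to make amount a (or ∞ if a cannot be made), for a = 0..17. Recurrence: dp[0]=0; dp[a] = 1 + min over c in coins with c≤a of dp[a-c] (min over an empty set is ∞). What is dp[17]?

 a  0  1  2  3  4  5  6  7  8  9 10 11 12 13 14 15 16 17
dp  0  -  1  -  1  -  2  -  2  -  3  -  3  1  4  2  4  2
(- denotes ∞ / unreachable)

2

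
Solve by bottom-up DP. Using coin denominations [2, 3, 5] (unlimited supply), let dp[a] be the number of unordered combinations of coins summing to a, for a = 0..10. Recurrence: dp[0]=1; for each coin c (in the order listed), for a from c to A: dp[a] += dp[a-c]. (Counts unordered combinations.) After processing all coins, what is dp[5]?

2

after  coin     0     1     2     3     4     5     6     7     8     9    10
          2     1     0     1     0     1     0     1     0     1     0     1
          3     1     0     1     1     1     1     2     1     2     2     2
          5     1     0     1     1     1     2     2     2     3     3     4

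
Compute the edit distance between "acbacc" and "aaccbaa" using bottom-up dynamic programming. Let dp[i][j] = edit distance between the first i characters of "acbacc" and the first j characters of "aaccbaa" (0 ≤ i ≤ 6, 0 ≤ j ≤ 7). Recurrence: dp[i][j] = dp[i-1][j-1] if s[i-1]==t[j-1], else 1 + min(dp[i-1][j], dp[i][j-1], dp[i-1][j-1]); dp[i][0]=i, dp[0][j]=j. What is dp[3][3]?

   ''  a  a  c  c  b  a  a
''  0  1  2  3  4  5  6  7
 a  1  0  1  2  3  4  5  6
 c  2  1  1  1  2  3  4  5
 b  3  2  2  2  2  2  3  4
 a  4  3  2  3  3  3  2  3
 c  5  4  3  2  3  4  3  3
 c  6  5  4  3  2  3  4  4

2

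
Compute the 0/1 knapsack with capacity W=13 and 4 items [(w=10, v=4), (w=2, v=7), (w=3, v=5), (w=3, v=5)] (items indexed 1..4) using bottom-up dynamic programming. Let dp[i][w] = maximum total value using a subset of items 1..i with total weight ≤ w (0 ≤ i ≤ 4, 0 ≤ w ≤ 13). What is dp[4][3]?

i\w   0   1   2   3   4   5   6   7   8   9  10  11  12  13
  0   0   0   0   0   0   0   0   0   0   0   0   0   0   0
  1   0   0   0   0   0   0   0   0   0   0   4   4   4   4
  2   0   0   7   7   7   7   7   7   7   7   7   7  11  11
  3   0   0   7   7   7  12  12  12  12  12  12  12  12  12
  4   0   0   7   7   7  12  12  12  17  17  17  17  17  17

7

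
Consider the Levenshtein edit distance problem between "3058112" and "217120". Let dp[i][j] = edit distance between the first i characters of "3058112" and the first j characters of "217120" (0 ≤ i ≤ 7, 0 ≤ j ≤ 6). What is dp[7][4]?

6

   ''  2  1  7  1  2  0
''  0  1  2  3  4  5  6
 3  1  1  2  3  4  5  6
 0  2  2  2  3  4  5  5
 5  3  3  3  3  4  5  6
 8  4  4  4  4  4  5  6
 1  5  5  4  5  4  5  6
 1  6  6  5  5  5  5  6
 2  7  6  6  6  6  5  6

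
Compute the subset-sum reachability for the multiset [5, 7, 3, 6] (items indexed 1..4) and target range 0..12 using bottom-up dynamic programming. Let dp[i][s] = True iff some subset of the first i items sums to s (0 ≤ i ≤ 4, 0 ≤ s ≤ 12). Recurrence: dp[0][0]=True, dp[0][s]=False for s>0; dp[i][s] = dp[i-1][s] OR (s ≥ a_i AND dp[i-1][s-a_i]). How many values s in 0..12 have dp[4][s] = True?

10

i\s   0   1   2   3   4   5   6   7   8   9  10  11  12
  0   T   F   F   F   F   F   F   F   F   F   F   F   F
  1   T   F   F   F   F   T   F   F   F   F   F   F   F
  2   T   F   F   F   F   T   F   T   F   F   F   F   T
  3   T   F   F   T   F   T   F   T   T   F   T   F   T
  4   T   F   F   T   F   T   T   T   T   T   T   T   T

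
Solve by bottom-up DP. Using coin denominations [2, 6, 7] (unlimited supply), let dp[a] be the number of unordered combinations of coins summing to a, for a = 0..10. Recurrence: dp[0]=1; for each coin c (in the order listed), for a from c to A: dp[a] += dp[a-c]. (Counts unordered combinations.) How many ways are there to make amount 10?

2

after  coin     0     1     2     3     4     5     6     7     8     9    10
          2     1     0     1     0     1     0     1     0     1     0     1
          6     1     0     1     0     1     0     2     0     2     0     2
          7     1     0     1     0     1     0     2     1     2     1     2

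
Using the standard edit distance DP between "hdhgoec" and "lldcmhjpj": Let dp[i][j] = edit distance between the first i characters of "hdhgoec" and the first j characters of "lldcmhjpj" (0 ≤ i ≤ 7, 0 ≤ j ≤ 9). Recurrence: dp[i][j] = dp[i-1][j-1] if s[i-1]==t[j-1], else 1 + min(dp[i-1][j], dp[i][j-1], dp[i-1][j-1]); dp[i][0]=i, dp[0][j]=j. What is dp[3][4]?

   ''  l  l  d  c  m  h  j  p  j
''  0  1  2  3  4  5  6  7  8  9
 h  1  1  2  3  4  5  5  6  7  8
 d  2  2  2  2  3  4  5  6  7  8
 h  3  3  3  3  3  4  4  5  6  7
 g  4  4  4  4  4  4  5  5  6  7
 o  5  5  5  5  5  5  5  6  6  7
 e  6  6  6  6  6  6  6  6  7  7
 c  7  7  7  7  6  7  7  7  7  8

3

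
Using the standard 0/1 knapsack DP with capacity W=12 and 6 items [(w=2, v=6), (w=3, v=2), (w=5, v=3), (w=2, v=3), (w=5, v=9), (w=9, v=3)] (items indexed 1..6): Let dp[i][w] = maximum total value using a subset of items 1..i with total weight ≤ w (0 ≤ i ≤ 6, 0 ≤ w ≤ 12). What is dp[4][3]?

i\w   0   1   2   3   4   5   6   7   8   9  10  11  12
  0   0   0   0   0   0   0   0   0   0   0   0   0   0
  1   0   0   6   6   6   6   6   6   6   6   6   6   6
  2   0   0   6   6   6   8   8   8   8   8   8   8   8
  3   0   0   6   6   6   8   8   9   9   9  11  11  11
  4   0   0   6   6   9   9   9  11  11  12  12  12  14
  5   0   0   6   6   9   9   9  15  15  18  18  18  20
  6   0   0   6   6   9   9   9  15  15  18  18  18  20

6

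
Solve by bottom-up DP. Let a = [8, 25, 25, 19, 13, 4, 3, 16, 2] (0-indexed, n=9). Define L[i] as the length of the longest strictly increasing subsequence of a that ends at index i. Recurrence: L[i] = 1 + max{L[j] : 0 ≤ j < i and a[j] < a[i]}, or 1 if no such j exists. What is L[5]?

1

   i    0    1    2    3    4    5    6    7    8
a[i]    8   25   25   19   13    4    3   16    2
L[i]    1    2    2    2    2    1    1    3    1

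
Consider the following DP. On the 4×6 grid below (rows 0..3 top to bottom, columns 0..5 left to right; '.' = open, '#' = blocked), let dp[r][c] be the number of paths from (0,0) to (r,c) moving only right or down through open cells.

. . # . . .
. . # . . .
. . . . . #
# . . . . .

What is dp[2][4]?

3

r\c   0   1   2   3   4   5
  0   1   1   0   0   0   0
  1   1   2   0   0   0   0
  2   1   3   3   3   3   0
  3   0   3   6   9  12  12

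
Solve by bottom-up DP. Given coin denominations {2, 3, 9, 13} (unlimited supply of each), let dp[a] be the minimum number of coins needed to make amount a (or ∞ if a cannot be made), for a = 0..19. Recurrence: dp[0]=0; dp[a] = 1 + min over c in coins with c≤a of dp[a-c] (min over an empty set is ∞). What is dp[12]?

2

 a  0  1  2  3  4  5  6  7  8  9 10 11 12 13 14 15 16 17 18 19
dp  0  -  1  1  2  2  2  3  3  1  4  2  2  1  3  2  2  3  2  3
(- denotes ∞ / unreachable)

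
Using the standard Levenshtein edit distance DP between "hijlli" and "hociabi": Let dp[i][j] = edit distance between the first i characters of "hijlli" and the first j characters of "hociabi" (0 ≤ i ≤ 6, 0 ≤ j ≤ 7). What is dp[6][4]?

   ''  h  o  c  i  a  b  i
''  0  1  2  3  4  5  6  7
 h  1  0  1  2  3  4  5  6
 i  2  1  1  2  2  3  4  5
 j  3  2  2  2  3  3  4  5
 l  4  3  3  3  3  4  4  5
 l  5  4  4  4  4  4  5  5
 i  6  5  5  5  4  5  5  5

4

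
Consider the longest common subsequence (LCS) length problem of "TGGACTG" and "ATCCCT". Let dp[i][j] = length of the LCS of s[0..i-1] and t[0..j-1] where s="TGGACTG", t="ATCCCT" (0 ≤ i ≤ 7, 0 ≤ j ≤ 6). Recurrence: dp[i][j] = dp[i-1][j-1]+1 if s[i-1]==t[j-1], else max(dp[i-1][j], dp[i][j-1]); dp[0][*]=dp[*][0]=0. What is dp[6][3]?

2

   ''  A  T  C  C  C  T
''  0  0  0  0  0  0  0
 T  0  0  1  1  1  1  1
 G  0  0  1  1  1  1  1
 G  0  0  1  1  1  1  1
 A  0  1  1  1  1  1  1
 C  0  1  1  2  2  2  2
 T  0  1  2  2  2  2  3
 G  0  1  2  2  2  2  3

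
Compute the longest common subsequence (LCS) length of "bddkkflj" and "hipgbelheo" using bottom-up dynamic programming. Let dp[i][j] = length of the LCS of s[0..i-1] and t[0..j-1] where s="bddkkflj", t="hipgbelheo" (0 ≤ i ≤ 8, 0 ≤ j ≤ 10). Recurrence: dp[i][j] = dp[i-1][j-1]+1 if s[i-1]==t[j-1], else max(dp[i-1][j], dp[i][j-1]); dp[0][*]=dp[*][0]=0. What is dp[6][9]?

   ''  h  i  p  g  b  e  l  h  e  o
''  0  0  0  0  0  0  0  0  0  0  0
 b  0  0  0  0  0  1  1  1  1  1  1
 d  0  0  0  0  0  1  1  1  1  1  1
 d  0  0  0  0  0  1  1  1  1  1  1
 k  0  0  0  0  0  1  1  1  1  1  1
 k  0  0  0  0  0  1  1  1  1  1  1
 f  0  0  0  0  0  1  1  1  1  1  1
 l  0  0  0  0  0  1  1  2  2  2  2
 j  0  0  0  0  0  1  1  2  2  2  2

1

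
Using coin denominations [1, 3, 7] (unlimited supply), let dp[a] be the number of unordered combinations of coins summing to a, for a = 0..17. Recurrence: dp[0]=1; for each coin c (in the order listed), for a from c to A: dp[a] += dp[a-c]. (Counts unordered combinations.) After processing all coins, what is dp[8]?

after  coin     0     1     2     3     4     5     6     7     8     9    10    11    12    13    14    15    16    17
          1     1     1     1     1     1     1     1     1     1     1     1     1     1     1     1     1     1     1
          3     1     1     1     2     2     2     3     3     3     4     4     4     5     5     5     6     6     6
          7     1     1     1     2     2     2     3     4     4     5     6     6     7     8     9    10    11    12

4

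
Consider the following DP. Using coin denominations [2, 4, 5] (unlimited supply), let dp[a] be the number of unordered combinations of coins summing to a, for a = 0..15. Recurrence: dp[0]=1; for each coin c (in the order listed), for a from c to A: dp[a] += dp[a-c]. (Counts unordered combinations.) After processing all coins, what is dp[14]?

6

after  coin     0     1     2     3     4     5     6     7     8     9    10    11    12    13    14    15
          2     1     0     1     0     1     0     1     0     1     0     1     0     1     0     1     0
          4     1     0     1     0     2     0     2     0     3     0     3     0     4     0     4     0
          5     1     0     1     0     2     1     2     1     3     2     4     2     5     3     6     4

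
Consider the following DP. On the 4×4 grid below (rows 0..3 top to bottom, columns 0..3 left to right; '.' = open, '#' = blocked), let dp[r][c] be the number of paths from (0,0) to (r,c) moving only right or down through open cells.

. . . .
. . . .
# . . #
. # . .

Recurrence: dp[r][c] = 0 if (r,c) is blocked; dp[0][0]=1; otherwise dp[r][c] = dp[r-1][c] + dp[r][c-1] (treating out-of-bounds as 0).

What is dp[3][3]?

r\c   0   1   2   3
  0   1   1   1   1
  1   1   2   3   4
  2   0   2   5   0
  3   0   0   5   5

5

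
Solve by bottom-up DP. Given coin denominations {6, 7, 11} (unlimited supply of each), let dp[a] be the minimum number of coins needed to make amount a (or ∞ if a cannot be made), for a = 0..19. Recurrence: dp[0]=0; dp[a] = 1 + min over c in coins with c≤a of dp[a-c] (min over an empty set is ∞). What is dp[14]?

2

 a  0  1  2  3  4  5  6  7  8  9 10 11 12 13 14 15 16 17 18 19
dp  0  -  -  -  -  -  1  1  -  -  -  1  2  2  2  -  -  2  2  3
(- denotes ∞ / unreachable)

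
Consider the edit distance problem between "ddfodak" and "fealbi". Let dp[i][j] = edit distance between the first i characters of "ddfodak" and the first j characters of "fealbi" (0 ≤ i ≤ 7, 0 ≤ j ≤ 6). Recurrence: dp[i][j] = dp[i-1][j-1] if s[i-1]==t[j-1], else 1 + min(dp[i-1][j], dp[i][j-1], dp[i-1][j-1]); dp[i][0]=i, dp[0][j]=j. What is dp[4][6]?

6

   ''  f  e  a  l  b  i
''  0  1  2  3  4  5  6
 d  1  1  2  3  4  5  6
 d  2  2  2  3  4  5  6
 f  3  2  3  3  4  5  6
 o  4  3  3  4  4  5  6
 d  5  4  4  4  5  5  6
 a  6  5  5  4  5  6  6
 k  7  6  6  5  5  6  7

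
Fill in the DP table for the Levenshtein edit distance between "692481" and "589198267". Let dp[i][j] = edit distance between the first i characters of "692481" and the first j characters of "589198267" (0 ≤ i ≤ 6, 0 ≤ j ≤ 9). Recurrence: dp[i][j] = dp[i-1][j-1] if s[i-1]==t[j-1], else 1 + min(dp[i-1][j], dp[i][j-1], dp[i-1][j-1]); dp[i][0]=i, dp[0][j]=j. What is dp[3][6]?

5

   ''  5  8  9  1  9  8  2  6  7
''  0  1  2  3  4  5  6  7  8  9
 6  1  1  2  3  4  5  6  7  7  8
 9  2  2  2  2  3  4  5  6  7  8
 2  3  3  3  3  3  4  5  5  6  7
 4  4  4  4  4  4  4  5  6  6  7
 8  5  5  4  5  5  5  4  5  6  7
 1  6  6  5  5  5  6  5  5  6  7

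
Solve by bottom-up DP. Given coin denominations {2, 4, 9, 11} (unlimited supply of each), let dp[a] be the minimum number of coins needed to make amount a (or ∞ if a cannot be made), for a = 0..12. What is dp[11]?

 a  0  1  2  3  4  5  6  7  8  9 10 11 12
dp  0  -  1  -  1  -  2  -  2  1  3  1  3
(- denotes ∞ / unreachable)

1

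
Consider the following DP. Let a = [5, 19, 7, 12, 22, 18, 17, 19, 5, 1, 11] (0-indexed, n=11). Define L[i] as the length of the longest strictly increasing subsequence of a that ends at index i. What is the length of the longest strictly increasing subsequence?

   i    0    1    2    3    4    5    6    7    8    9   10
a[i]    5   19    7   12   22   18   17   19    5    1   11
L[i]    1    2    2    3    4    4    4    5    1    1    3

5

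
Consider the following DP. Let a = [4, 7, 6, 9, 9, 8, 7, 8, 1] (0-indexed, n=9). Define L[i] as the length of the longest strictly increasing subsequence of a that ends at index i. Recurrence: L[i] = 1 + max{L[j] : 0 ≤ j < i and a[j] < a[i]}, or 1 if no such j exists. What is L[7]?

   i    0    1    2    3    4    5    6    7    8
a[i]    4    7    6    9    9    8    7    8    1
L[i]    1    2    2    3    3    3    3    4    1

4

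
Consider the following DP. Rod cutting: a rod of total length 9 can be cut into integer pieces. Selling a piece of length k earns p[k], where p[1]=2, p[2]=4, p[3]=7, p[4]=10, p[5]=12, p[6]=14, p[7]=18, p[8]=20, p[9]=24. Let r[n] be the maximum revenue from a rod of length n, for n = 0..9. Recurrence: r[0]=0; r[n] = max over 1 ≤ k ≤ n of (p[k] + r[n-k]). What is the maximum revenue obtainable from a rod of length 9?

24

   n    0    1    2    3    4    5    6    7    8    9
r[n]    0    2    4    7   10   12   14   18   20   24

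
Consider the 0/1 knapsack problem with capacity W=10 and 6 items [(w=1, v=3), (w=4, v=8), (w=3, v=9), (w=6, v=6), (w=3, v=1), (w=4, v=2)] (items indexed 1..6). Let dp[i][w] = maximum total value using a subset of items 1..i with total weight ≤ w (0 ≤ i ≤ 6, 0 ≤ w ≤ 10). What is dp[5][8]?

20

i\w   0   1   2   3   4   5   6   7   8   9  10
  0   0   0   0   0   0   0   0   0   0   0   0
  1   0   3   3   3   3   3   3   3   3   3   3
  2   0   3   3   3   8  11  11  11  11  11  11
  3   0   3   3   9  12  12  12  17  20  20  20
  4   0   3   3   9  12  12  12  17  20  20  20
  5   0   3   3   9  12  12  12  17  20  20  20
  6   0   3   3   9  12  12  12  17  20  20  20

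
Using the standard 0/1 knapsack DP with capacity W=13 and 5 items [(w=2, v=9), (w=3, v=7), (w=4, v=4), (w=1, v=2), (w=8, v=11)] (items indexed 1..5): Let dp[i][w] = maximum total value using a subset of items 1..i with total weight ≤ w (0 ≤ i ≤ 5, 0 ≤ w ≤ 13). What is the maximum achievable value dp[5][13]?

i\w   0   1   2   3   4   5   6   7   8   9  10  11  12  13
  0   0   0   0   0   0   0   0   0   0   0   0   0   0   0
  1   0   0   9   9   9   9   9   9   9   9   9   9   9   9
  2   0   0   9   9   9  16  16  16  16  16  16  16  16  16
  3   0   0   9   9   9  16  16  16  16  20  20  20  20  20
  4   0   2   9  11  11  16  18  18  18  20  22  22  22  22
  5   0   2   9  11  11  16  18  18  18  20  22  22  22  27

27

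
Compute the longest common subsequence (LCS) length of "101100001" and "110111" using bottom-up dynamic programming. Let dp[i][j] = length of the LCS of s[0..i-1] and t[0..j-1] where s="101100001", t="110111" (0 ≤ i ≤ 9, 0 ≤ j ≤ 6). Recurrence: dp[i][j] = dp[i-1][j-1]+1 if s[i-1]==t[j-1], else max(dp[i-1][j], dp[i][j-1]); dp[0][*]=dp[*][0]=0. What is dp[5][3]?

3

   ''  1  1  0  1  1  1
''  0  0  0  0  0  0  0
 1  0  1  1  1  1  1  1
 0  0  1  1  2  2  2  2
 1  0  1  2  2  3  3  3
 1  0  1  2  2  3  4  4
 0  0  1  2  3  3  4  4
 0  0  1  2  3  3  4  4
 0  0  1  2  3  3  4  4
 0  0  1  2  3  3  4  4
 1  0  1  2  3  4  4  5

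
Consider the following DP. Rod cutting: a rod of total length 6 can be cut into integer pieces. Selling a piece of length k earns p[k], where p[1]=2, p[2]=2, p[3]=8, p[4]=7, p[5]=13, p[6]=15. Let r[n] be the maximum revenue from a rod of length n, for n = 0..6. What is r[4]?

   n    0    1    2    3    4    5    6
r[n]    0    2    4    8   10   13   16

10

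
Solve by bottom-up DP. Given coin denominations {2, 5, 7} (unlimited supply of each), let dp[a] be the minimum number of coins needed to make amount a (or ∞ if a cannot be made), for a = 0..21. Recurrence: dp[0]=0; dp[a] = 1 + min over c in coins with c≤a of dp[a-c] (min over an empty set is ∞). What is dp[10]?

2

 a  0  1  2  3  4  5  6  7  8  9 10 11 12 13 14 15 16 17 18 19 20 21
dp  0  -  1  -  2  1  3  1  4  2  2  3  2  4  2  3  3  3  4  3  4  3
(- denotes ∞ / unreachable)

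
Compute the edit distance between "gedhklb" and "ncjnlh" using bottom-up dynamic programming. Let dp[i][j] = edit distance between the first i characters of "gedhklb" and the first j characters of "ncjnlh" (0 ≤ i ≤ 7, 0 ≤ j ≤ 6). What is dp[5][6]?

6

   ''  n  c  j  n  l  h
''  0  1  2  3  4  5  6
 g  1  1  2  3  4  5  6
 e  2  2  2  3  4  5  6
 d  3  3  3  3  4  5  6
 h  4  4  4  4  4  5  5
 k  5  5  5  5  5  5  6
 l  6  6  6  6  6  5  6
 b  7  7  7  7  7  6  6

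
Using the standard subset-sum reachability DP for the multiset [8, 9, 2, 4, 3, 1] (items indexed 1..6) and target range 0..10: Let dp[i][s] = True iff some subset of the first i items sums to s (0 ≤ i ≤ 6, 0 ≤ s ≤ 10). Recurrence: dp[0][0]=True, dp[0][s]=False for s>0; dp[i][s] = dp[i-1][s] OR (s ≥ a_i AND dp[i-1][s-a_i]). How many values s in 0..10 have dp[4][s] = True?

7

i\s   0   1   2   3   4   5   6   7   8   9  10
  0   T   F   F   F   F   F   F   F   F   F   F
  1   T   F   F   F   F   F   F   F   T   F   F
  2   T   F   F   F   F   F   F   F   T   T   F
  3   T   F   T   F   F   F   F   F   T   T   T
  4   T   F   T   F   T   F   T   F   T   T   T
  5   T   F   T   T   T   T   T   T   T   T   T
  6   T   T   T   T   T   T   T   T   T   T   T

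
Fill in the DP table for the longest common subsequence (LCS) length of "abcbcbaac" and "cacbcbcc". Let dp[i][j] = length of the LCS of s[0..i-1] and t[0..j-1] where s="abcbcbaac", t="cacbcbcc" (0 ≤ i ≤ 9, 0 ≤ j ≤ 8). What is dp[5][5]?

   ''  c  a  c  b  c  b  c  c
''  0  0  0  0  0  0  0  0  0
 a  0  0  1  1  1  1  1  1  1
 b  0  0  1  1  2  2  2  2  2
 c  0  1  1  2  2  3  3  3  3
 b  0  1  1  2  3  3  4  4  4
 c  0  1  1  2  3  4  4  5  5
 b  0  1  1  2  3  4  5  5  5
 a  0  1  2  2  3  4  5  5  5
 a  0  1  2  2  3  4  5  5  5
 c  0  1  2  3  3  4  5  6  6

4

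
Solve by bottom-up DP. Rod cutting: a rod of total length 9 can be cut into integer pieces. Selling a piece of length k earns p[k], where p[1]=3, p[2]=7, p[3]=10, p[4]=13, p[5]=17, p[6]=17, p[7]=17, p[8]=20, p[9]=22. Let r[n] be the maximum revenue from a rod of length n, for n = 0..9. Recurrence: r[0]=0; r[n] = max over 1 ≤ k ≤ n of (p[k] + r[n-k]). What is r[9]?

31

   n    0    1    2    3    4    5    6    7    8    9
r[n]    0    3    7   10   14   17   21   24   28   31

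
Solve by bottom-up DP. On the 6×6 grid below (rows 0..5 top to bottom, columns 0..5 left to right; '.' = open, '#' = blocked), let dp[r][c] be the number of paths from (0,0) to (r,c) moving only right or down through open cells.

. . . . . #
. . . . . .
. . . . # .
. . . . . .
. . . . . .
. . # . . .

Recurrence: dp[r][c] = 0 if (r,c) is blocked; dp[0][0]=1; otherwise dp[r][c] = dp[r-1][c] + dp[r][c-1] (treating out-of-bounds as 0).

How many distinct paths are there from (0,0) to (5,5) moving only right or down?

170

r\c   0   1   2   3   4   5
  0   1   1   1   1   1   0
  1   1   2   3   4   5   5
  2   1   3   6  10   0   5
  3   1   4  10  20  20  25
  4   1   5  15  35  55  80
  5   1   6   0  35  90 170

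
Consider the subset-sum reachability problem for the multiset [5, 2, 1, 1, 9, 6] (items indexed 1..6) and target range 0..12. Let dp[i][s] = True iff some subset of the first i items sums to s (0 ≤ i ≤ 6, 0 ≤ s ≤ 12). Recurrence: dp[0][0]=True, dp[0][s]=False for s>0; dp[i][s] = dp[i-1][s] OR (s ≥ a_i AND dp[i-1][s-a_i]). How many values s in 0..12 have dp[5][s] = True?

13

i\s   0   1   2   3   4   5   6   7   8   9  10  11  12
  0   T   F   F   F   F   F   F   F   F   F   F   F   F
  1   T   F   F   F   F   T   F   F   F   F   F   F   F
  2   T   F   T   F   F   T   F   T   F   F   F   F   F
  3   T   T   T   T   F   T   T   T   T   F   F   F   F
  4   T   T   T   T   T   T   T   T   T   T   F   F   F
  5   T   T   T   T   T   T   T   T   T   T   T   T   T
  6   T   T   T   T   T   T   T   T   T   T   T   T   T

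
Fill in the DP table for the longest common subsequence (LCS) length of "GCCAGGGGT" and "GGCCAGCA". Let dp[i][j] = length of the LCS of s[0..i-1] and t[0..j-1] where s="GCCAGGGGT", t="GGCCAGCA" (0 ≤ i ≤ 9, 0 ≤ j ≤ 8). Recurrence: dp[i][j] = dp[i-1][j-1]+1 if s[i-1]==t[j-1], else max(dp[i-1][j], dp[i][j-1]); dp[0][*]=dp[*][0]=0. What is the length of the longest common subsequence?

   ''  G  G  C  C  A  G  C  A
''  0  0  0  0  0  0  0  0  0
 G  0  1  1  1  1  1  1  1  1
 C  0  1  1  2  2  2  2  2  2
 C  0  1  1  2  3  3  3  3  3
 A  0  1  1  2  3  4  4  4  4
 G  0  1  2  2  3  4  5  5  5
 G  0  1  2  2  3  4  5  5  5
 G  0  1  2  2  3  4  5  5  5
 G  0  1  2  2  3  4  5  5  5
 T  0  1  2  2  3  4  5  5  5

5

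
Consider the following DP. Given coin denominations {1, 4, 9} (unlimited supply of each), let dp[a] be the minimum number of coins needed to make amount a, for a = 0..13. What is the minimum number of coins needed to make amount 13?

2

 a  0  1  2  3  4  5  6  7  8  9 10 11 12 13
dp  0  1  2  3  1  2  3  4  2  1  2  3  3  2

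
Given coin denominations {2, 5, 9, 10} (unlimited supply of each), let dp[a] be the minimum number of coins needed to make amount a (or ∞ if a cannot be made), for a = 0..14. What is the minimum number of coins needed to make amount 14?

 a  0  1  2  3  4  5  6  7  8  9 10 11 12 13 14
dp  0  -  1  -  2  1  3  2  4  1  1  2  2  3  2
(- denotes ∞ / unreachable)

2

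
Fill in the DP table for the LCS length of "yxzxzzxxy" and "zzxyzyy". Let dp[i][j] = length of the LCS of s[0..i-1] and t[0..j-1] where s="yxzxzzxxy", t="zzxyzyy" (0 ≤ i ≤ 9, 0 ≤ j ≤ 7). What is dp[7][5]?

3

   ''  z  z  x  y  z  y  y
''  0  0  0  0  0  0  0  0
 y  0  0  0  0  1  1  1  1
 x  0  0  0  1  1  1  1  1
 z  0  1  1  1  1  2  2  2
 x  0  1  1  2  2  2  2  2
 z  0  1  2  2  2  3  3  3
 z  0  1  2  2  2  3  3  3
 x  0  1  2  3  3  3  3  3
 x  0  1  2  3  3  3  3  3
 y  0  1  2  3  4  4  4  4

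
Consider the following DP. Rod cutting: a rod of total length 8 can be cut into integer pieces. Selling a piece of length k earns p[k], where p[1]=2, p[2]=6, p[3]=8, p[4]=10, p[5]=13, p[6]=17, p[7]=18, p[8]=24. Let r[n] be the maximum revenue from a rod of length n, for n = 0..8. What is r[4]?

12

   n    0    1    2    3    4    5    6    7    8
r[n]    0    2    6    8   12   14   18   20   24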